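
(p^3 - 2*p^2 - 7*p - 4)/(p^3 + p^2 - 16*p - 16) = (p + 1)/(p + 4)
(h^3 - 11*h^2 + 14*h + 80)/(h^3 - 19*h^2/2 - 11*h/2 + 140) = 2*(h + 2)/(2*h + 7)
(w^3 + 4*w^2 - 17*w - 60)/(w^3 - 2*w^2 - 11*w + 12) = (w + 5)/(w - 1)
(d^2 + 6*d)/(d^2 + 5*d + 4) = d*(d + 6)/(d^2 + 5*d + 4)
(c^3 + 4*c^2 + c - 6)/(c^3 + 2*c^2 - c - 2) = (c + 3)/(c + 1)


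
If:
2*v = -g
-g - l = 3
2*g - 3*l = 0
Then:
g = -9/5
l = -6/5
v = 9/10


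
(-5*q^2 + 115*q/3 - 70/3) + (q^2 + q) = -4*q^2 + 118*q/3 - 70/3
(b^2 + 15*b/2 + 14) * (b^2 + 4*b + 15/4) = b^4 + 23*b^3/2 + 191*b^2/4 + 673*b/8 + 105/2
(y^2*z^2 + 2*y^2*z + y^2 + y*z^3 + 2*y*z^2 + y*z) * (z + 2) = y^2*z^3 + 4*y^2*z^2 + 5*y^2*z + 2*y^2 + y*z^4 + 4*y*z^3 + 5*y*z^2 + 2*y*z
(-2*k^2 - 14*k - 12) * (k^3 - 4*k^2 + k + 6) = -2*k^5 - 6*k^4 + 42*k^3 + 22*k^2 - 96*k - 72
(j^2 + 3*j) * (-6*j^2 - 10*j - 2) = -6*j^4 - 28*j^3 - 32*j^2 - 6*j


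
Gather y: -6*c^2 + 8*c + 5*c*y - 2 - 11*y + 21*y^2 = -6*c^2 + 8*c + 21*y^2 + y*(5*c - 11) - 2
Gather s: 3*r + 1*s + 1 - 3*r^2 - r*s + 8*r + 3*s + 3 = -3*r^2 + 11*r + s*(4 - r) + 4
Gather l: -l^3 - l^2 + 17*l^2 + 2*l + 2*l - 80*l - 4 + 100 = -l^3 + 16*l^2 - 76*l + 96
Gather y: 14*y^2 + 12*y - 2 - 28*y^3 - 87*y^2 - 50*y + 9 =-28*y^3 - 73*y^2 - 38*y + 7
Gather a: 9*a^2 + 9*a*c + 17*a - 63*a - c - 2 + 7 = 9*a^2 + a*(9*c - 46) - c + 5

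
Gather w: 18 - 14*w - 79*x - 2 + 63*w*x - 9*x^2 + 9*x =w*(63*x - 14) - 9*x^2 - 70*x + 16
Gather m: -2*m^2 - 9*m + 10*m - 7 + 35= -2*m^2 + m + 28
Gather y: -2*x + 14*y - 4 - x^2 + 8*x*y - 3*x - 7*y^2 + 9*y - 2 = -x^2 - 5*x - 7*y^2 + y*(8*x + 23) - 6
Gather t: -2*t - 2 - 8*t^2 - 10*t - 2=-8*t^2 - 12*t - 4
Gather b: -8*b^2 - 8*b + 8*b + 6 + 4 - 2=8 - 8*b^2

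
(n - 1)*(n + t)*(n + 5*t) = n^3 + 6*n^2*t - n^2 + 5*n*t^2 - 6*n*t - 5*t^2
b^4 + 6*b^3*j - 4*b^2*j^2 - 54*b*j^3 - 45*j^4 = (b - 3*j)*(b + j)*(b + 3*j)*(b + 5*j)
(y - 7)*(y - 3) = y^2 - 10*y + 21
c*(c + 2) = c^2 + 2*c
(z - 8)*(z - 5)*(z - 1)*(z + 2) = z^4 - 12*z^3 + 25*z^2 + 66*z - 80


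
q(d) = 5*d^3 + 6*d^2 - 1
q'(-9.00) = 1107.00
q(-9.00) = -3160.00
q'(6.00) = 612.00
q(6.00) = 1295.00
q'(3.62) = 240.01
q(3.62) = 314.82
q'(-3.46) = 138.05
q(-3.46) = -136.28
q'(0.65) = 14.14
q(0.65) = 2.91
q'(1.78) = 68.89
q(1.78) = 46.21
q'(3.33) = 206.29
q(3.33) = 250.16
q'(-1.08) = 4.54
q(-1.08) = -0.30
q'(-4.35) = 231.64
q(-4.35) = -299.03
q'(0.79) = 18.84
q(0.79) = 5.21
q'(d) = 15*d^2 + 12*d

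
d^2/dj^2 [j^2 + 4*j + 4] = 2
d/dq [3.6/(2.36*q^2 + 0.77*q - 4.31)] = (-16.992*q - 2.772)/(2.36*q^2 + 0.77*q - 4.31)^2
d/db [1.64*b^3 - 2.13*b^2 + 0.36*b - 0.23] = 4.92*b^2 - 4.26*b + 0.36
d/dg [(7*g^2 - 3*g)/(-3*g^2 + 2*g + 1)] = (5*g^2 + 14*g - 3)/(9*g^4 - 12*g^3 - 2*g^2 + 4*g + 1)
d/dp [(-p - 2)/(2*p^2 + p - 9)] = (-2*p^2 - p + (p + 2)*(4*p + 1) + 9)/(2*p^2 + p - 9)^2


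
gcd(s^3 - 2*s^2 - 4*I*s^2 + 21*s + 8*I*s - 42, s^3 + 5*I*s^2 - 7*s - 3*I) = s + 3*I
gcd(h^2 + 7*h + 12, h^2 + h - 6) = h + 3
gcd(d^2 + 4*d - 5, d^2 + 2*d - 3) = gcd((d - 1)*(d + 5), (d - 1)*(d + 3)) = d - 1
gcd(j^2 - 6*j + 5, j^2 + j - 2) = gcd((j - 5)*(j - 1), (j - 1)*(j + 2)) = j - 1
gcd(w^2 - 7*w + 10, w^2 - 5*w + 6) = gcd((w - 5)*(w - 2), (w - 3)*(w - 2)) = w - 2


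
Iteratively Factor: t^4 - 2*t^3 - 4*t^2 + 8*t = (t - 2)*(t^3 - 4*t) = (t - 2)^2*(t^2 + 2*t) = (t - 2)^2*(t + 2)*(t)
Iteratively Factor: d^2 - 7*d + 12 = (d - 3)*(d - 4)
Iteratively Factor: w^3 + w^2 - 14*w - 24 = (w + 2)*(w^2 - w - 12) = (w + 2)*(w + 3)*(w - 4)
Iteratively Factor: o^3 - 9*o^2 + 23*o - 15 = (o - 1)*(o^2 - 8*o + 15) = (o - 3)*(o - 1)*(o - 5)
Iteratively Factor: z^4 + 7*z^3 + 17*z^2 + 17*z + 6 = (z + 1)*(z^3 + 6*z^2 + 11*z + 6) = (z + 1)*(z + 2)*(z^2 + 4*z + 3) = (z + 1)*(z + 2)*(z + 3)*(z + 1)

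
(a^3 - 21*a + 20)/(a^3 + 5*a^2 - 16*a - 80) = (a - 1)/(a + 4)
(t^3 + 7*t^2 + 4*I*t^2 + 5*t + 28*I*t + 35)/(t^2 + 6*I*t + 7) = (t^2 + t*(7 + 5*I) + 35*I)/(t + 7*I)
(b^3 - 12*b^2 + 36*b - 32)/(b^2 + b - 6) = (b^2 - 10*b + 16)/(b + 3)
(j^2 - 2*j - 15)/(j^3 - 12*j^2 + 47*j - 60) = (j + 3)/(j^2 - 7*j + 12)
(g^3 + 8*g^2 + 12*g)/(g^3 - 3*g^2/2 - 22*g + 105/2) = 2*g*(g^2 + 8*g + 12)/(2*g^3 - 3*g^2 - 44*g + 105)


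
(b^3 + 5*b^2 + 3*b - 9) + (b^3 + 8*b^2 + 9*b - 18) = 2*b^3 + 13*b^2 + 12*b - 27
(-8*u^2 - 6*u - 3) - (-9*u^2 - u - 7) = u^2 - 5*u + 4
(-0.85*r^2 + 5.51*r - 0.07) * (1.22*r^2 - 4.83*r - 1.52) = -1.037*r^4 + 10.8277*r^3 - 25.4067*r^2 - 8.0371*r + 0.1064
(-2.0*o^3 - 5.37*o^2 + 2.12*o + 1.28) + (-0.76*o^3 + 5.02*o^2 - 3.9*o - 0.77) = -2.76*o^3 - 0.350000000000001*o^2 - 1.78*o + 0.51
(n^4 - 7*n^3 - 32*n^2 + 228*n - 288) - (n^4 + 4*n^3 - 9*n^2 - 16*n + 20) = -11*n^3 - 23*n^2 + 244*n - 308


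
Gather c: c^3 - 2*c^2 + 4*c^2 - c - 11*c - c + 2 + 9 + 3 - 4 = c^3 + 2*c^2 - 13*c + 10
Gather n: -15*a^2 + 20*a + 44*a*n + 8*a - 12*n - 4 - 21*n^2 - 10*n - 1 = -15*a^2 + 28*a - 21*n^2 + n*(44*a - 22) - 5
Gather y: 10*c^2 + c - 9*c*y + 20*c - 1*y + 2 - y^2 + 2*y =10*c^2 + 21*c - y^2 + y*(1 - 9*c) + 2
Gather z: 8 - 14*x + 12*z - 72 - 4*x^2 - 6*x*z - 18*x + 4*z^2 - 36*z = -4*x^2 - 32*x + 4*z^2 + z*(-6*x - 24) - 64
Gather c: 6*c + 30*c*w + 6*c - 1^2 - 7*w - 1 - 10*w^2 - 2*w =c*(30*w + 12) - 10*w^2 - 9*w - 2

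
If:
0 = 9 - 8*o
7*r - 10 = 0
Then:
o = 9/8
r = 10/7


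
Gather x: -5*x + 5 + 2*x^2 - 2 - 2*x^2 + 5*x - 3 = 0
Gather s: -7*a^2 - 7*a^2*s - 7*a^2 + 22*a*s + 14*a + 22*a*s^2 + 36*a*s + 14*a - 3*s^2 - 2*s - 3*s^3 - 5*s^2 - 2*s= -14*a^2 + 28*a - 3*s^3 + s^2*(22*a - 8) + s*(-7*a^2 + 58*a - 4)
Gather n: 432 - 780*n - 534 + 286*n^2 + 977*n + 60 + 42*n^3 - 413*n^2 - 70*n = 42*n^3 - 127*n^2 + 127*n - 42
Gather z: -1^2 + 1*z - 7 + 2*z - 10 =3*z - 18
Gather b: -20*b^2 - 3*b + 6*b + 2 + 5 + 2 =-20*b^2 + 3*b + 9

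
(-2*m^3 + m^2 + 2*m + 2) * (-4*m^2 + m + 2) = 8*m^5 - 6*m^4 - 11*m^3 - 4*m^2 + 6*m + 4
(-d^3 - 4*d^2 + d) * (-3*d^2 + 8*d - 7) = 3*d^5 + 4*d^4 - 28*d^3 + 36*d^2 - 7*d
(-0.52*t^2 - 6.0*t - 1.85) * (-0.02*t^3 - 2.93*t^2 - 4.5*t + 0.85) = 0.0104*t^5 + 1.6436*t^4 + 19.957*t^3 + 31.9785*t^2 + 3.225*t - 1.5725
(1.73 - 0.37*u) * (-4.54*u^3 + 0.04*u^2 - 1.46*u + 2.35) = 1.6798*u^4 - 7.869*u^3 + 0.6094*u^2 - 3.3953*u + 4.0655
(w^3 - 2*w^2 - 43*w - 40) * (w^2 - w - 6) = w^5 - 3*w^4 - 47*w^3 + 15*w^2 + 298*w + 240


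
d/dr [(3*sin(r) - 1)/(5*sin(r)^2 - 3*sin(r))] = (-15*cos(r) + 10/tan(r) - 3*cos(r)/sin(r)^2)/(5*sin(r) - 3)^2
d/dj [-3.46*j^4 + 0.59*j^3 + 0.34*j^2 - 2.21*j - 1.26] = -13.84*j^3 + 1.77*j^2 + 0.68*j - 2.21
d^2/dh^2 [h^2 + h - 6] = 2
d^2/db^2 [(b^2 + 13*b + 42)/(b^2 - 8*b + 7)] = 42*(b^3 + 5*b^2 - 61*b + 151)/(b^6 - 24*b^5 + 213*b^4 - 848*b^3 + 1491*b^2 - 1176*b + 343)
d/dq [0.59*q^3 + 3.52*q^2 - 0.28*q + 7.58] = 1.77*q^2 + 7.04*q - 0.28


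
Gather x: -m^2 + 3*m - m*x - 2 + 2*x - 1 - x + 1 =-m^2 + 3*m + x*(1 - m) - 2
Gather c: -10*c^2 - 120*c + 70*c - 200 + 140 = -10*c^2 - 50*c - 60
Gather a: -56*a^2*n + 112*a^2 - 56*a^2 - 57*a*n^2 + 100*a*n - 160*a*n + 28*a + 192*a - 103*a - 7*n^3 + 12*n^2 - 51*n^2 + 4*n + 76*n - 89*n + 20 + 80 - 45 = a^2*(56 - 56*n) + a*(-57*n^2 - 60*n + 117) - 7*n^3 - 39*n^2 - 9*n + 55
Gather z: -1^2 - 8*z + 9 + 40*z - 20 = 32*z - 12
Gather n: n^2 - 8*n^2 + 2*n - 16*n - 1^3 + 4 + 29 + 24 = -7*n^2 - 14*n + 56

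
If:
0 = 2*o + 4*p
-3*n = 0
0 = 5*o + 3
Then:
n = 0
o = -3/5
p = 3/10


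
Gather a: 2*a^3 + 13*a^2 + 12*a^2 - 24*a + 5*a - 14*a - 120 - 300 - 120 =2*a^3 + 25*a^2 - 33*a - 540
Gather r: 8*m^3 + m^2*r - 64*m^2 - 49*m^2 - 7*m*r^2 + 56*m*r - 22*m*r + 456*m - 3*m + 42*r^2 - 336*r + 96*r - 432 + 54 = 8*m^3 - 113*m^2 + 453*m + r^2*(42 - 7*m) + r*(m^2 + 34*m - 240) - 378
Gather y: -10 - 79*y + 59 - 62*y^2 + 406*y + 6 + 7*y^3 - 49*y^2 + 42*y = 7*y^3 - 111*y^2 + 369*y + 55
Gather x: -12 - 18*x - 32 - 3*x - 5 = -21*x - 49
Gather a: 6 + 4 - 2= 8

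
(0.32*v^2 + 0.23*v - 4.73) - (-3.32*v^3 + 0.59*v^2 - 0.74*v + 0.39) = 3.32*v^3 - 0.27*v^2 + 0.97*v - 5.12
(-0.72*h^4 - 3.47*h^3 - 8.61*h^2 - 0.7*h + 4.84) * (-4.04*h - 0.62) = 2.9088*h^5 + 14.4652*h^4 + 36.9358*h^3 + 8.1662*h^2 - 19.1196*h - 3.0008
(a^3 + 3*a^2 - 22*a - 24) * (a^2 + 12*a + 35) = a^5 + 15*a^4 + 49*a^3 - 183*a^2 - 1058*a - 840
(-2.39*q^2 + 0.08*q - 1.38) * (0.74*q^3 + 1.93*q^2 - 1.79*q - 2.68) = -1.7686*q^5 - 4.5535*q^4 + 3.4113*q^3 + 3.5986*q^2 + 2.2558*q + 3.6984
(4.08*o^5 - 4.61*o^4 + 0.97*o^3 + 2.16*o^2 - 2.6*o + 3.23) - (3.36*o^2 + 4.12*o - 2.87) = 4.08*o^5 - 4.61*o^4 + 0.97*o^3 - 1.2*o^2 - 6.72*o + 6.1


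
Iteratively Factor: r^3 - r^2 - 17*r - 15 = (r + 3)*(r^2 - 4*r - 5) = (r + 1)*(r + 3)*(r - 5)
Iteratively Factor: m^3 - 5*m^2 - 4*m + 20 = (m + 2)*(m^2 - 7*m + 10) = (m - 2)*(m + 2)*(m - 5)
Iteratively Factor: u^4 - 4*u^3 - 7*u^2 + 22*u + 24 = (u + 1)*(u^3 - 5*u^2 - 2*u + 24) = (u - 3)*(u + 1)*(u^2 - 2*u - 8) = (u - 4)*(u - 3)*(u + 1)*(u + 2)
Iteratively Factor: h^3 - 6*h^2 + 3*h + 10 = (h - 5)*(h^2 - h - 2) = (h - 5)*(h + 1)*(h - 2)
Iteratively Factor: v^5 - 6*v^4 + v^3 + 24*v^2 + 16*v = (v + 1)*(v^4 - 7*v^3 + 8*v^2 + 16*v) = (v - 4)*(v + 1)*(v^3 - 3*v^2 - 4*v) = (v - 4)^2*(v + 1)*(v^2 + v) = (v - 4)^2*(v + 1)^2*(v)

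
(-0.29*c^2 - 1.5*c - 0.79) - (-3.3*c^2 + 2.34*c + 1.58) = 3.01*c^2 - 3.84*c - 2.37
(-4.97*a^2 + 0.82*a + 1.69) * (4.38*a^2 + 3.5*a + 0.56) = -21.7686*a^4 - 13.8034*a^3 + 7.489*a^2 + 6.3742*a + 0.9464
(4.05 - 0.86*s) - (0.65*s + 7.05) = -1.51*s - 3.0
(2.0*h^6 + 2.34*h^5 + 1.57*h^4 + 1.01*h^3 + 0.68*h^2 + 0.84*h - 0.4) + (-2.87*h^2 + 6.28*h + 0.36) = 2.0*h^6 + 2.34*h^5 + 1.57*h^4 + 1.01*h^3 - 2.19*h^2 + 7.12*h - 0.04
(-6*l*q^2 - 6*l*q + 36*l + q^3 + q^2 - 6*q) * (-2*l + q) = 12*l^2*q^2 + 12*l^2*q - 72*l^2 - 8*l*q^3 - 8*l*q^2 + 48*l*q + q^4 + q^3 - 6*q^2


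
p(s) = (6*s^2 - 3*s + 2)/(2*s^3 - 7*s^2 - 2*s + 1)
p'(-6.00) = -0.04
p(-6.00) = -0.35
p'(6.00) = -0.50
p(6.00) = 1.18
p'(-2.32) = -0.26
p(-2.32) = -0.72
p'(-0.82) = -7.38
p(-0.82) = -2.68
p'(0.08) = 6.18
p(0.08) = 2.26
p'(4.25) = -9.47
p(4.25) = 4.98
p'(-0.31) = -20.55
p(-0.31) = 3.95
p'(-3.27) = -0.13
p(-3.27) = -0.55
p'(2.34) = -1.33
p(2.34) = -1.70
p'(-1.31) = -1.15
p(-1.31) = -1.26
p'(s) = (12*s - 3)/(2*s^3 - 7*s^2 - 2*s + 1) + (-6*s^2 + 14*s + 2)*(6*s^2 - 3*s + 2)/(2*s^3 - 7*s^2 - 2*s + 1)^2 = (-12*s^4 + 12*s^3 - 45*s^2 + 40*s + 1)/(4*s^6 - 28*s^5 + 41*s^4 + 32*s^3 - 10*s^2 - 4*s + 1)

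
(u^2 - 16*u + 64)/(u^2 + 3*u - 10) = (u^2 - 16*u + 64)/(u^2 + 3*u - 10)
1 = 1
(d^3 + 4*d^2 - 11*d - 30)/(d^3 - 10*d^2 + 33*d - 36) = (d^2 + 7*d + 10)/(d^2 - 7*d + 12)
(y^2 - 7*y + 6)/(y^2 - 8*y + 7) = (y - 6)/(y - 7)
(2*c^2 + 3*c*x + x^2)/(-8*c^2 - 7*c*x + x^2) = (2*c + x)/(-8*c + x)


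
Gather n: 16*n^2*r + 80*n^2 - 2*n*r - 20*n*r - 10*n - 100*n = n^2*(16*r + 80) + n*(-22*r - 110)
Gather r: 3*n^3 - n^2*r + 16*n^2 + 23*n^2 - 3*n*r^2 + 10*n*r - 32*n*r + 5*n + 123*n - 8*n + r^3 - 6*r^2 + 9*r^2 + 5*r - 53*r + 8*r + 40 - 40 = 3*n^3 + 39*n^2 + 120*n + r^3 + r^2*(3 - 3*n) + r*(-n^2 - 22*n - 40)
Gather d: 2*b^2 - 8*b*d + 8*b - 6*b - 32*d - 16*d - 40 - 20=2*b^2 + 2*b + d*(-8*b - 48) - 60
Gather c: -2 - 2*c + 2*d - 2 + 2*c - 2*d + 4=0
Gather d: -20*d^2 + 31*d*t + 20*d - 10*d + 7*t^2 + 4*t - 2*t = -20*d^2 + d*(31*t + 10) + 7*t^2 + 2*t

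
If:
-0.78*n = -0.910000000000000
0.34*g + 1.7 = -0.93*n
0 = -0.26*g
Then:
No Solution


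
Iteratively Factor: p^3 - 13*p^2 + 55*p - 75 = (p - 3)*(p^2 - 10*p + 25) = (p - 5)*(p - 3)*(p - 5)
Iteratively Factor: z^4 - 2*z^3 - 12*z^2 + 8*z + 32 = (z - 2)*(z^3 - 12*z - 16) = (z - 2)*(z + 2)*(z^2 - 2*z - 8) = (z - 4)*(z - 2)*(z + 2)*(z + 2)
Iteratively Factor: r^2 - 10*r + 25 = (r - 5)*(r - 5)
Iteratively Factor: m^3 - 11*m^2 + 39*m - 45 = (m - 3)*(m^2 - 8*m + 15) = (m - 3)^2*(m - 5)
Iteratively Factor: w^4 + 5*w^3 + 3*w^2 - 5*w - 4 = (w + 1)*(w^3 + 4*w^2 - w - 4) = (w - 1)*(w + 1)*(w^2 + 5*w + 4) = (w - 1)*(w + 1)*(w + 4)*(w + 1)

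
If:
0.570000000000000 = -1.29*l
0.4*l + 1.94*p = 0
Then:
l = -0.44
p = 0.09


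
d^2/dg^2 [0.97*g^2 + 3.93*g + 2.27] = 1.94000000000000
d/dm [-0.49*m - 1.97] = -0.490000000000000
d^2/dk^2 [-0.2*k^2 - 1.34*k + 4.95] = -0.400000000000000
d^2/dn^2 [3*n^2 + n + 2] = 6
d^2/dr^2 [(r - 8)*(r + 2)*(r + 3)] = 6*r - 6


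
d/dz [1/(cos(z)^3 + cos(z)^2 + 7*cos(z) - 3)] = (3*cos(z)^2 + 2*cos(z) + 7)*sin(z)/(cos(z)^3 + cos(z)^2 + 7*cos(z) - 3)^2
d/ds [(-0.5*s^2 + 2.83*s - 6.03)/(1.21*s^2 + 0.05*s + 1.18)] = (-3.4493*s^2 + 13.4126*s + 3.6409)/(1.4641*s^4 + 0.121*s^3 + 2.8581*s^2 + 0.118*s + 1.3924)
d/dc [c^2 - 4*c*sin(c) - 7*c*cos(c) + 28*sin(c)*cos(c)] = 7*c*sin(c) - 4*c*cos(c) + 2*c - 4*sin(c) - 7*cos(c) + 28*cos(2*c)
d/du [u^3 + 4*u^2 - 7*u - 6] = 3*u^2 + 8*u - 7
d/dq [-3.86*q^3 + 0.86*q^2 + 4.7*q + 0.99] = -11.58*q^2 + 1.72*q + 4.7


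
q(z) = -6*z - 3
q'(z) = -6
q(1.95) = -14.70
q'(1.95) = -6.00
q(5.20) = -34.20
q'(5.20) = -6.00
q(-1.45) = 5.70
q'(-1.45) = -6.00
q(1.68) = -13.08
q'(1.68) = -6.00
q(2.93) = -20.58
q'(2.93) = -6.00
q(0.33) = -4.98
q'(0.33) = -6.00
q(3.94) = -26.64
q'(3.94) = -6.00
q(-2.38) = 11.28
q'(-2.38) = -6.00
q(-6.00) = 33.00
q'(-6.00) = -6.00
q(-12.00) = 69.00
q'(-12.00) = -6.00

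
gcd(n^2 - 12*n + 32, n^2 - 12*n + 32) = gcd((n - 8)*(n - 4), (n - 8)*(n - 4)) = n^2 - 12*n + 32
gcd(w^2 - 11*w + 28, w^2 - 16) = w - 4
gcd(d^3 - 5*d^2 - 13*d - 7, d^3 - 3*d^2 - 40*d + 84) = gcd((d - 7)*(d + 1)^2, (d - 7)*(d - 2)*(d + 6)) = d - 7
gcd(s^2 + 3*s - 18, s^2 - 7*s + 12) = s - 3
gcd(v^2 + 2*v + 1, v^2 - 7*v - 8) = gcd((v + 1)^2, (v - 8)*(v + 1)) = v + 1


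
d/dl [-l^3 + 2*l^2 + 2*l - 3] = -3*l^2 + 4*l + 2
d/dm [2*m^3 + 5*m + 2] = 6*m^2 + 5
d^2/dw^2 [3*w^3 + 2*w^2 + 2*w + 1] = 18*w + 4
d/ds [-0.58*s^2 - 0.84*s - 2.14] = -1.16*s - 0.84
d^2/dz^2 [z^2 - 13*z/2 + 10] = 2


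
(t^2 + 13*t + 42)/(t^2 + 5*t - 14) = (t + 6)/(t - 2)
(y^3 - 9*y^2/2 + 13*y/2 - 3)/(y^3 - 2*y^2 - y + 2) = (y - 3/2)/(y + 1)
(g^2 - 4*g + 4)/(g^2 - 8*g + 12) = (g - 2)/(g - 6)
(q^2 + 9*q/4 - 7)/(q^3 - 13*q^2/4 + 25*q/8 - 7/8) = 2*(q + 4)/(2*q^2 - 3*q + 1)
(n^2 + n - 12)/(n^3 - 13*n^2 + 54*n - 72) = (n + 4)/(n^2 - 10*n + 24)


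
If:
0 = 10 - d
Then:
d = 10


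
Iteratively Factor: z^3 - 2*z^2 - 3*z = (z - 3)*(z^2 + z) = (z - 3)*(z + 1)*(z)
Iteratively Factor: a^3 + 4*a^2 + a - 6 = (a + 2)*(a^2 + 2*a - 3) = (a + 2)*(a + 3)*(a - 1)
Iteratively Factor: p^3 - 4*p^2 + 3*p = (p)*(p^2 - 4*p + 3) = p*(p - 3)*(p - 1)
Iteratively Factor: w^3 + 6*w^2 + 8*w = (w)*(w^2 + 6*w + 8) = w*(w + 4)*(w + 2)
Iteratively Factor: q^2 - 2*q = (q - 2)*(q)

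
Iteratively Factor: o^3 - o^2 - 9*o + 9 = (o - 3)*(o^2 + 2*o - 3) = (o - 3)*(o + 3)*(o - 1)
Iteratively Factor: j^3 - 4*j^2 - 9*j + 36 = (j - 4)*(j^2 - 9) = (j - 4)*(j - 3)*(j + 3)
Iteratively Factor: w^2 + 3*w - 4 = (w + 4)*(w - 1)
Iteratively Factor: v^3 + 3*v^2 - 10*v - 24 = (v + 2)*(v^2 + v - 12) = (v + 2)*(v + 4)*(v - 3)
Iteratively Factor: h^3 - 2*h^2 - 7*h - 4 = (h - 4)*(h^2 + 2*h + 1) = (h - 4)*(h + 1)*(h + 1)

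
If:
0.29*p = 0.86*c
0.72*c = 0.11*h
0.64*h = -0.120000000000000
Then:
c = -0.03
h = -0.19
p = -0.08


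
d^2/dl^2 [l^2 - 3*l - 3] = 2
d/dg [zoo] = 0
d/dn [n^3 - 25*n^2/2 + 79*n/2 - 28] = 3*n^2 - 25*n + 79/2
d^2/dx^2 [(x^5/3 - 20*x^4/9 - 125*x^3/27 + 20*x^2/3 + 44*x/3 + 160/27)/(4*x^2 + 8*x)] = (27*x^7 + 84*x^6 - 144*x^5 - 720*x^4 - 464*x^3 + 480*x^2 + 960*x + 640)/(54*x^3*(x^3 + 6*x^2 + 12*x + 8))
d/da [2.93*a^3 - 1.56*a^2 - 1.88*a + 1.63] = 8.79*a^2 - 3.12*a - 1.88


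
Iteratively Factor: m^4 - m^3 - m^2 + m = (m + 1)*(m^3 - 2*m^2 + m) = (m - 1)*(m + 1)*(m^2 - m) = m*(m - 1)*(m + 1)*(m - 1)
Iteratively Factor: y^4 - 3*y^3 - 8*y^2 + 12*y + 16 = (y + 2)*(y^3 - 5*y^2 + 2*y + 8) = (y - 2)*(y + 2)*(y^2 - 3*y - 4) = (y - 2)*(y + 1)*(y + 2)*(y - 4)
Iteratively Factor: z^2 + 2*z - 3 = (z - 1)*(z + 3)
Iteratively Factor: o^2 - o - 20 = (o - 5)*(o + 4)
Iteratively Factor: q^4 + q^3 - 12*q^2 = (q - 3)*(q^3 + 4*q^2) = q*(q - 3)*(q^2 + 4*q) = q^2*(q - 3)*(q + 4)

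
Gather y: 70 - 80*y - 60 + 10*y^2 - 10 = 10*y^2 - 80*y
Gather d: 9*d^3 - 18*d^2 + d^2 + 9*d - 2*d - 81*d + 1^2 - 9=9*d^3 - 17*d^2 - 74*d - 8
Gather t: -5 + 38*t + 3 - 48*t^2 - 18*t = -48*t^2 + 20*t - 2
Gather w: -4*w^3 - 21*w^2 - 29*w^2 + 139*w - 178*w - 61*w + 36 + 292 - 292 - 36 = -4*w^3 - 50*w^2 - 100*w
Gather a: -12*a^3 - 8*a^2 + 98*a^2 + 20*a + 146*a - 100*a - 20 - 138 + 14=-12*a^3 + 90*a^2 + 66*a - 144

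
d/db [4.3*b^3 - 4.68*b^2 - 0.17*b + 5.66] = 12.9*b^2 - 9.36*b - 0.17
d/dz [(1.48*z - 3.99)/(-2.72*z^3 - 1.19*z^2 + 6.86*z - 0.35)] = (8.0512*z^3 - 30.7972*z^2 - 9.4962*z + 26.8534)/(7.3984*z^6 + 6.4736*z^5 - 35.9023*z^4 - 14.4228*z^3 + 47.8926*z^2 - 4.802*z + 0.1225)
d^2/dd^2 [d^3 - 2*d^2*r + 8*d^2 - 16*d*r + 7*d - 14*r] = 6*d - 4*r + 16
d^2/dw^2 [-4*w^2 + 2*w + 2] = -8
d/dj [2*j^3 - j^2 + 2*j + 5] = 6*j^2 - 2*j + 2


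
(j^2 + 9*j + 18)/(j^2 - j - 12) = (j + 6)/(j - 4)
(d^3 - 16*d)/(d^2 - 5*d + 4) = d*(d + 4)/(d - 1)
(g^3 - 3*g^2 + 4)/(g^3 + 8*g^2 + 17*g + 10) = (g^2 - 4*g + 4)/(g^2 + 7*g + 10)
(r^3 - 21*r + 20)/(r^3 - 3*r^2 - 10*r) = (-r^3 + 21*r - 20)/(r*(-r^2 + 3*r + 10))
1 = 1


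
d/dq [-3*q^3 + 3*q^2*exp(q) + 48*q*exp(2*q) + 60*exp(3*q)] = 3*q^2*exp(q) - 9*q^2 + 96*q*exp(2*q) + 6*q*exp(q) + 180*exp(3*q) + 48*exp(2*q)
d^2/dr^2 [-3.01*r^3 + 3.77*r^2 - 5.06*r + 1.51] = 7.54 - 18.06*r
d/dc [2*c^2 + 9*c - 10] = 4*c + 9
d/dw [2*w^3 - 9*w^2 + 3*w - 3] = 6*w^2 - 18*w + 3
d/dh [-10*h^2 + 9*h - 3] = 9 - 20*h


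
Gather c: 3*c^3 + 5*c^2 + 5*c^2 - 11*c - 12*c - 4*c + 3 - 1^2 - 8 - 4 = 3*c^3 + 10*c^2 - 27*c - 10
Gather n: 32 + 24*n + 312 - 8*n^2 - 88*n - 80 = -8*n^2 - 64*n + 264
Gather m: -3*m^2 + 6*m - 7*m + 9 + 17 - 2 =-3*m^2 - m + 24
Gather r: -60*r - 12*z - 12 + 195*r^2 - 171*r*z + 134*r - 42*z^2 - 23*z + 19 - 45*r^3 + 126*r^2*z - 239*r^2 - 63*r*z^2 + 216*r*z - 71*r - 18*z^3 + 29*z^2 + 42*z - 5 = -45*r^3 + r^2*(126*z - 44) + r*(-63*z^2 + 45*z + 3) - 18*z^3 - 13*z^2 + 7*z + 2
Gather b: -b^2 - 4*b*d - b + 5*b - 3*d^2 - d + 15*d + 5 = -b^2 + b*(4 - 4*d) - 3*d^2 + 14*d + 5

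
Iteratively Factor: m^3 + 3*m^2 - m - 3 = (m - 1)*(m^2 + 4*m + 3) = (m - 1)*(m + 1)*(m + 3)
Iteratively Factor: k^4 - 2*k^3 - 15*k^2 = (k)*(k^3 - 2*k^2 - 15*k) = k*(k + 3)*(k^2 - 5*k) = k^2*(k + 3)*(k - 5)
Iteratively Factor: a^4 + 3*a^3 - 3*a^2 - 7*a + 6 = (a - 1)*(a^3 + 4*a^2 + a - 6) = (a - 1)*(a + 2)*(a^2 + 2*a - 3) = (a - 1)^2*(a + 2)*(a + 3)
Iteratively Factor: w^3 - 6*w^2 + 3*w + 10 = (w - 2)*(w^2 - 4*w - 5) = (w - 2)*(w + 1)*(w - 5)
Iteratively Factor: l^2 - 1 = (l - 1)*(l + 1)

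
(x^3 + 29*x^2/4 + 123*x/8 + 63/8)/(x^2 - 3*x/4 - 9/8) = (2*x^2 + 13*x + 21)/(2*x - 3)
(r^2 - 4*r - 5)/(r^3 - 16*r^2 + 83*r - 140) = (r + 1)/(r^2 - 11*r + 28)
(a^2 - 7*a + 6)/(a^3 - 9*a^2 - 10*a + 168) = (a - 1)/(a^2 - 3*a - 28)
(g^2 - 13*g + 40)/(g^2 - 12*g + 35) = (g - 8)/(g - 7)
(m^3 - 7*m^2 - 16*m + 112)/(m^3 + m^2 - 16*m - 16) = (m - 7)/(m + 1)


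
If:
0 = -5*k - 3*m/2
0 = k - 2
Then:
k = 2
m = -20/3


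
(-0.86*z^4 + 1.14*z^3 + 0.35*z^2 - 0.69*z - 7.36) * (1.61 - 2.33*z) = 2.0038*z^5 - 4.0408*z^4 + 1.0199*z^3 + 2.1712*z^2 + 16.0379*z - 11.8496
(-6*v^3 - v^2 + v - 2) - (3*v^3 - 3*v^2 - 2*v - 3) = -9*v^3 + 2*v^2 + 3*v + 1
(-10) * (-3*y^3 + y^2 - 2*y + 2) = 30*y^3 - 10*y^2 + 20*y - 20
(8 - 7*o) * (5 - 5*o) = 35*o^2 - 75*o + 40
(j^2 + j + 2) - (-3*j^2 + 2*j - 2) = 4*j^2 - j + 4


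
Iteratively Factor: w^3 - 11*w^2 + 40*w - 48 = (w - 4)*(w^2 - 7*w + 12) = (w - 4)*(w - 3)*(w - 4)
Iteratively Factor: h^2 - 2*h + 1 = (h - 1)*(h - 1)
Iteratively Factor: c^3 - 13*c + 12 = (c - 1)*(c^2 + c - 12) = (c - 1)*(c + 4)*(c - 3)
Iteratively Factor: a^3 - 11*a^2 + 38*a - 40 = (a - 4)*(a^2 - 7*a + 10) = (a - 4)*(a - 2)*(a - 5)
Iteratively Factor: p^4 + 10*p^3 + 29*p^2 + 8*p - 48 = (p + 4)*(p^3 + 6*p^2 + 5*p - 12) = (p - 1)*(p + 4)*(p^2 + 7*p + 12) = (p - 1)*(p + 3)*(p + 4)*(p + 4)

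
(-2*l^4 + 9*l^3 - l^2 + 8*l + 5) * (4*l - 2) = -8*l^5 + 40*l^4 - 22*l^3 + 34*l^2 + 4*l - 10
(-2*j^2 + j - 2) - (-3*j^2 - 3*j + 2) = j^2 + 4*j - 4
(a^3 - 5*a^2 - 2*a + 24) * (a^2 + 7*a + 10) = a^5 + 2*a^4 - 27*a^3 - 40*a^2 + 148*a + 240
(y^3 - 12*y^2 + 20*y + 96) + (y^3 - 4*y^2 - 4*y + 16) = 2*y^3 - 16*y^2 + 16*y + 112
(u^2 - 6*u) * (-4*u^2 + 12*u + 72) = -4*u^4 + 36*u^3 - 432*u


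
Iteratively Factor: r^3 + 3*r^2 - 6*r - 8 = (r - 2)*(r^2 + 5*r + 4) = (r - 2)*(r + 4)*(r + 1)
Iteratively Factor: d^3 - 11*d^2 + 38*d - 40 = (d - 5)*(d^2 - 6*d + 8) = (d - 5)*(d - 4)*(d - 2)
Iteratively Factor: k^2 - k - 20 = (k + 4)*(k - 5)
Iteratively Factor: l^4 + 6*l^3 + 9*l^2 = (l)*(l^3 + 6*l^2 + 9*l) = l*(l + 3)*(l^2 + 3*l) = l^2*(l + 3)*(l + 3)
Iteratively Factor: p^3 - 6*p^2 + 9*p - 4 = (p - 1)*(p^2 - 5*p + 4) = (p - 4)*(p - 1)*(p - 1)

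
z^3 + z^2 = z^2*(z + 1)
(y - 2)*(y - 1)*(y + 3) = y^3 - 7*y + 6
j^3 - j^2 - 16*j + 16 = (j - 4)*(j - 1)*(j + 4)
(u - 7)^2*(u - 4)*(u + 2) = u^4 - 16*u^3 + 69*u^2 + 14*u - 392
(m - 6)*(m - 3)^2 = m^3 - 12*m^2 + 45*m - 54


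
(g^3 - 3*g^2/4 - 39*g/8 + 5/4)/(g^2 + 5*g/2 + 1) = (8*g^2 - 22*g + 5)/(4*(2*g + 1))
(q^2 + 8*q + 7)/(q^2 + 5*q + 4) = (q + 7)/(q + 4)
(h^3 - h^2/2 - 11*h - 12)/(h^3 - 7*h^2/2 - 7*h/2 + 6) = (h + 2)/(h - 1)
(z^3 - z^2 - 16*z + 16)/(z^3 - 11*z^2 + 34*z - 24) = (z + 4)/(z - 6)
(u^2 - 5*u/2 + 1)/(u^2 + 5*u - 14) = (u - 1/2)/(u + 7)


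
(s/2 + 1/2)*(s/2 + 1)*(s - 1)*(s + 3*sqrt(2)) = s^4/4 + s^3/2 + 3*sqrt(2)*s^3/4 - s^2/4 + 3*sqrt(2)*s^2/2 - 3*sqrt(2)*s/4 - s/2 - 3*sqrt(2)/2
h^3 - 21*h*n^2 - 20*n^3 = (h - 5*n)*(h + n)*(h + 4*n)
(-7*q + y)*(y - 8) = -7*q*y + 56*q + y^2 - 8*y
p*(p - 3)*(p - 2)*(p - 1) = p^4 - 6*p^3 + 11*p^2 - 6*p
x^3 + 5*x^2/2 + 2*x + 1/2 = (x + 1/2)*(x + 1)^2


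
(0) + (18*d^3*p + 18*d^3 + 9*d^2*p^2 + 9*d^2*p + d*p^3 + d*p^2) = 18*d^3*p + 18*d^3 + 9*d^2*p^2 + 9*d^2*p + d*p^3 + d*p^2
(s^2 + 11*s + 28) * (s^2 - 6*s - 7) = s^4 + 5*s^3 - 45*s^2 - 245*s - 196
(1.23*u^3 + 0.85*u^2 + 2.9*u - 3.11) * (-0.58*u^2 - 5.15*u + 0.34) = -0.7134*u^5 - 6.8275*u^4 - 5.6413*u^3 - 12.8422*u^2 + 17.0025*u - 1.0574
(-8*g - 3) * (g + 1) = -8*g^2 - 11*g - 3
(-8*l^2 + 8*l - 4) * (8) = -64*l^2 + 64*l - 32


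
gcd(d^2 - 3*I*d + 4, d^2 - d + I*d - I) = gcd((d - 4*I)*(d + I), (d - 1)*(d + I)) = d + I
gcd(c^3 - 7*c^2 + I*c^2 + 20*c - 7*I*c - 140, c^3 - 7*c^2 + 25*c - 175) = c^2 + c*(-7 + 5*I) - 35*I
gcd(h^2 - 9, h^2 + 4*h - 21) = h - 3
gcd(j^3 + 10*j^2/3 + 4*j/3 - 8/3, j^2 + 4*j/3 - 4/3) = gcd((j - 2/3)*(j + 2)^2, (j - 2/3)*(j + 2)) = j^2 + 4*j/3 - 4/3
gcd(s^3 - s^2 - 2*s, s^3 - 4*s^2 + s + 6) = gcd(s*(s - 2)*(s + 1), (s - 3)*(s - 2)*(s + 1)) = s^2 - s - 2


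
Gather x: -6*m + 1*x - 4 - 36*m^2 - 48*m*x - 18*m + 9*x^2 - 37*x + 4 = -36*m^2 - 24*m + 9*x^2 + x*(-48*m - 36)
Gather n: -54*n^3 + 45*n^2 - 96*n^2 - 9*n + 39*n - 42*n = -54*n^3 - 51*n^2 - 12*n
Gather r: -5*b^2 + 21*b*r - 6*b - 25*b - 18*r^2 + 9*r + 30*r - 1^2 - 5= -5*b^2 - 31*b - 18*r^2 + r*(21*b + 39) - 6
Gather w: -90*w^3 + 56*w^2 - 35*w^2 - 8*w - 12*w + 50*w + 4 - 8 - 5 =-90*w^3 + 21*w^2 + 30*w - 9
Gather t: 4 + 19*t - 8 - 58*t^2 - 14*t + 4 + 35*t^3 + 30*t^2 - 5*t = 35*t^3 - 28*t^2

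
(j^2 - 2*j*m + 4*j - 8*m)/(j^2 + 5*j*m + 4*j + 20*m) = (j - 2*m)/(j + 5*m)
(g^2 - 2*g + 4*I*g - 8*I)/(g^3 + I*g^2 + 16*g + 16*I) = (g - 2)/(g^2 - 3*I*g + 4)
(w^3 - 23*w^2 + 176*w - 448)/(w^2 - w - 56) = (w^2 - 15*w + 56)/(w + 7)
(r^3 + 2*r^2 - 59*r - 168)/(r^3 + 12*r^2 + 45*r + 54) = (r^2 - r - 56)/(r^2 + 9*r + 18)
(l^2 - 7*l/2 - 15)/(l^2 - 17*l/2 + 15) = (2*l + 5)/(2*l - 5)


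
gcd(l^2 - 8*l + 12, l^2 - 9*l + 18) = l - 6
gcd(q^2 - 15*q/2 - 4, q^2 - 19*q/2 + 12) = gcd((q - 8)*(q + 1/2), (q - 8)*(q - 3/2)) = q - 8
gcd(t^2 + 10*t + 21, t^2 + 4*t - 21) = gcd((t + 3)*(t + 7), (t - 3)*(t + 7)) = t + 7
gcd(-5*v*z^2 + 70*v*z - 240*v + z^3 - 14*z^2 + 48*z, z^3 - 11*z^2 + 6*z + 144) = z^2 - 14*z + 48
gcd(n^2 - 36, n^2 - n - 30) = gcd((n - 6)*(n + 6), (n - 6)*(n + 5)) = n - 6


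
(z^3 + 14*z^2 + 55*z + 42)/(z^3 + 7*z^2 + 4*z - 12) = (z^2 + 8*z + 7)/(z^2 + z - 2)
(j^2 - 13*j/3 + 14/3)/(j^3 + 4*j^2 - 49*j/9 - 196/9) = 3*(j - 2)/(3*j^2 + 19*j + 28)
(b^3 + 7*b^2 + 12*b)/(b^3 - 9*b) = (b + 4)/(b - 3)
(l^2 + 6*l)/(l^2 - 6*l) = (l + 6)/(l - 6)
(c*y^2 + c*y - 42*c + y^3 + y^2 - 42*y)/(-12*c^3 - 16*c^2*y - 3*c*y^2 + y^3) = (y^2 + y - 42)/(-12*c^2 - 4*c*y + y^2)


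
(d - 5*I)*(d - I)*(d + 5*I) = d^3 - I*d^2 + 25*d - 25*I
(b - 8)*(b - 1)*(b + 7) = b^3 - 2*b^2 - 55*b + 56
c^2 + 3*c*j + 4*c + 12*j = (c + 4)*(c + 3*j)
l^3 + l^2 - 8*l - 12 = (l - 3)*(l + 2)^2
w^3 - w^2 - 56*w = w*(w - 8)*(w + 7)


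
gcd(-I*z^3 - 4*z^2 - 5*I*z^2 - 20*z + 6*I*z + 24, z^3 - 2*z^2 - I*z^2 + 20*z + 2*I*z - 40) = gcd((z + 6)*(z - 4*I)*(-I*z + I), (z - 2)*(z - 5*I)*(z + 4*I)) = 1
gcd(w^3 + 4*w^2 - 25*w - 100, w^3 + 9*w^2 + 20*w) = w^2 + 9*w + 20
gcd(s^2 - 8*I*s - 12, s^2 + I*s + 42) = s - 6*I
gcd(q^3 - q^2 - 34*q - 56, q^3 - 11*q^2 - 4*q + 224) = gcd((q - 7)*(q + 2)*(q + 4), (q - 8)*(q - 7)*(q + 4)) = q^2 - 3*q - 28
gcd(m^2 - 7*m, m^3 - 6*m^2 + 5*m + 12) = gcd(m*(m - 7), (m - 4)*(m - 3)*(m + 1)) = 1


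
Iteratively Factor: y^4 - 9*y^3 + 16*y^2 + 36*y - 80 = (y - 5)*(y^3 - 4*y^2 - 4*y + 16) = (y - 5)*(y - 4)*(y^2 - 4) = (y - 5)*(y - 4)*(y + 2)*(y - 2)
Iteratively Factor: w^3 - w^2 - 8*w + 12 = (w - 2)*(w^2 + w - 6) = (w - 2)*(w + 3)*(w - 2)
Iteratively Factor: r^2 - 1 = (r - 1)*(r + 1)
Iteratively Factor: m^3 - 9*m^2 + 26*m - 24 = (m - 4)*(m^2 - 5*m + 6) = (m - 4)*(m - 2)*(m - 3)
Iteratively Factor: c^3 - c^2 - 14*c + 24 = (c - 3)*(c^2 + 2*c - 8) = (c - 3)*(c - 2)*(c + 4)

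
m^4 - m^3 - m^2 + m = m*(m - 1)^2*(m + 1)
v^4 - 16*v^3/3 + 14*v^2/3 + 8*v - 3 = (v - 3)^2*(v - 1/3)*(v + 1)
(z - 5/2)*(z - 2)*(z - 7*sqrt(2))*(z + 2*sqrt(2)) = z^4 - 5*sqrt(2)*z^3 - 9*z^3/2 - 23*z^2 + 45*sqrt(2)*z^2/2 - 25*sqrt(2)*z + 126*z - 140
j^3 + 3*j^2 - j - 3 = (j - 1)*(j + 1)*(j + 3)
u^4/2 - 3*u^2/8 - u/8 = u*(u/2 + 1/4)*(u - 1)*(u + 1/2)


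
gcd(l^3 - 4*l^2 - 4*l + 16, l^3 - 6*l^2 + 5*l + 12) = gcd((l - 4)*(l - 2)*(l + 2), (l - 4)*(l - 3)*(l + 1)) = l - 4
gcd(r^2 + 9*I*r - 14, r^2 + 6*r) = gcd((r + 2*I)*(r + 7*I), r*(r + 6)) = 1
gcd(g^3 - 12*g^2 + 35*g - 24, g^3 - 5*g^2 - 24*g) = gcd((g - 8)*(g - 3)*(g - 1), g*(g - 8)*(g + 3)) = g - 8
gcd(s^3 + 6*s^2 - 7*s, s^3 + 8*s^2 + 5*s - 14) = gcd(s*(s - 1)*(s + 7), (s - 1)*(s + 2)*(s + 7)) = s^2 + 6*s - 7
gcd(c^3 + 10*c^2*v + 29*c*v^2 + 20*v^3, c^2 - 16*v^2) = c + 4*v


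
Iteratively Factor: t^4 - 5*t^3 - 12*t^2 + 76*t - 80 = (t - 5)*(t^3 - 12*t + 16) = (t - 5)*(t - 2)*(t^2 + 2*t - 8) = (t - 5)*(t - 2)*(t + 4)*(t - 2)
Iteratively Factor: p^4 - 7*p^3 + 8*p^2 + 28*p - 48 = (p - 2)*(p^3 - 5*p^2 - 2*p + 24) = (p - 4)*(p - 2)*(p^2 - p - 6) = (p - 4)*(p - 3)*(p - 2)*(p + 2)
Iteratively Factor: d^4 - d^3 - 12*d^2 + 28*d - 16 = (d - 2)*(d^3 + d^2 - 10*d + 8) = (d - 2)^2*(d^2 + 3*d - 4) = (d - 2)^2*(d + 4)*(d - 1)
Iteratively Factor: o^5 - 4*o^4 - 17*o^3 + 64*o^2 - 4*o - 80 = (o - 5)*(o^4 + o^3 - 12*o^2 + 4*o + 16) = (o - 5)*(o + 4)*(o^3 - 3*o^2 + 4) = (o - 5)*(o + 1)*(o + 4)*(o^2 - 4*o + 4) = (o - 5)*(o - 2)*(o + 1)*(o + 4)*(o - 2)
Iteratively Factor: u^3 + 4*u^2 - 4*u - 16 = (u - 2)*(u^2 + 6*u + 8) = (u - 2)*(u + 2)*(u + 4)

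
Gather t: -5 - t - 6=-t - 11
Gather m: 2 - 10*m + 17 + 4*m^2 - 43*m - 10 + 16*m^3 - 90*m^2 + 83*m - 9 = 16*m^3 - 86*m^2 + 30*m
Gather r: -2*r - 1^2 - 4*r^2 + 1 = -4*r^2 - 2*r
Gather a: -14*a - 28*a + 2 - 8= -42*a - 6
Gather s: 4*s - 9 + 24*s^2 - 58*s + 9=24*s^2 - 54*s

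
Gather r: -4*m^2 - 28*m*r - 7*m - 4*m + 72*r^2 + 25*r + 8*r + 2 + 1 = -4*m^2 - 11*m + 72*r^2 + r*(33 - 28*m) + 3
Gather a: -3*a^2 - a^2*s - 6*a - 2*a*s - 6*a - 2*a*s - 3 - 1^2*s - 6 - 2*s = a^2*(-s - 3) + a*(-4*s - 12) - 3*s - 9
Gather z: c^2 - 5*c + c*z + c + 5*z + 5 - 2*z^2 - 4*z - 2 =c^2 - 4*c - 2*z^2 + z*(c + 1) + 3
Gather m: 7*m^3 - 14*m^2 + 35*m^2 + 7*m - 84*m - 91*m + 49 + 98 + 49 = 7*m^3 + 21*m^2 - 168*m + 196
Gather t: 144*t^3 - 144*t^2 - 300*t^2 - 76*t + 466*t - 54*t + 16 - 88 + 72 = 144*t^3 - 444*t^2 + 336*t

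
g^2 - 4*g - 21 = (g - 7)*(g + 3)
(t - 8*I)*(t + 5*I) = t^2 - 3*I*t + 40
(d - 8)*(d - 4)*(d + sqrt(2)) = d^3 - 12*d^2 + sqrt(2)*d^2 - 12*sqrt(2)*d + 32*d + 32*sqrt(2)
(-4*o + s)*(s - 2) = -4*o*s + 8*o + s^2 - 2*s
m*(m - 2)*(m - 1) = m^3 - 3*m^2 + 2*m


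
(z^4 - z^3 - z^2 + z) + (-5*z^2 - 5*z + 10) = z^4 - z^3 - 6*z^2 - 4*z + 10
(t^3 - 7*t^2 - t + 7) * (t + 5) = t^4 - 2*t^3 - 36*t^2 + 2*t + 35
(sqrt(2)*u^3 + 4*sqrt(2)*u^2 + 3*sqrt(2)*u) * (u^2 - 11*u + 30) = sqrt(2)*u^5 - 7*sqrt(2)*u^4 - 11*sqrt(2)*u^3 + 87*sqrt(2)*u^2 + 90*sqrt(2)*u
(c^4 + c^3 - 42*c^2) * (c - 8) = c^5 - 7*c^4 - 50*c^3 + 336*c^2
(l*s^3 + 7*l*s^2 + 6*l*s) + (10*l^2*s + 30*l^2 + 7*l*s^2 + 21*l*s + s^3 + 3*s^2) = 10*l^2*s + 30*l^2 + l*s^3 + 14*l*s^2 + 27*l*s + s^3 + 3*s^2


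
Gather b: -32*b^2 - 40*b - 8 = -32*b^2 - 40*b - 8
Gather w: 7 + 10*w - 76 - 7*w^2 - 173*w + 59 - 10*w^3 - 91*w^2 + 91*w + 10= -10*w^3 - 98*w^2 - 72*w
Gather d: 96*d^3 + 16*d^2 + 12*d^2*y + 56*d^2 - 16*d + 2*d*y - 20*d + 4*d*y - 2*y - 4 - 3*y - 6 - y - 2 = 96*d^3 + d^2*(12*y + 72) + d*(6*y - 36) - 6*y - 12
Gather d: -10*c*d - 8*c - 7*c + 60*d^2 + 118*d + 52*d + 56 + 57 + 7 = -15*c + 60*d^2 + d*(170 - 10*c) + 120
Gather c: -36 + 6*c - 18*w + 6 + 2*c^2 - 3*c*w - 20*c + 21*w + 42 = 2*c^2 + c*(-3*w - 14) + 3*w + 12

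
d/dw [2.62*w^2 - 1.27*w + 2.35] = 5.24*w - 1.27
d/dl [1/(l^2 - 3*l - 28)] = (3 - 2*l)/(-l^2 + 3*l + 28)^2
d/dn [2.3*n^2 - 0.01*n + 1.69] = 4.6*n - 0.01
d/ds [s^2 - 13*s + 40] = 2*s - 13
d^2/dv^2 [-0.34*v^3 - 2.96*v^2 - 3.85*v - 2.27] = -2.04*v - 5.92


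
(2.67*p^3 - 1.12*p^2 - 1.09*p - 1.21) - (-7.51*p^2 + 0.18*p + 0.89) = 2.67*p^3 + 6.39*p^2 - 1.27*p - 2.1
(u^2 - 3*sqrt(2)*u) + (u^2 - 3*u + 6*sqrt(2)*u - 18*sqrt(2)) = 2*u^2 - 3*u + 3*sqrt(2)*u - 18*sqrt(2)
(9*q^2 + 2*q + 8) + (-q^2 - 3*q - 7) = 8*q^2 - q + 1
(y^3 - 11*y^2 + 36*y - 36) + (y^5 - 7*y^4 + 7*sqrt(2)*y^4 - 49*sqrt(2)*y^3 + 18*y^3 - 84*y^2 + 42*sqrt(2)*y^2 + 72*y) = y^5 - 7*y^4 + 7*sqrt(2)*y^4 - 49*sqrt(2)*y^3 + 19*y^3 - 95*y^2 + 42*sqrt(2)*y^2 + 108*y - 36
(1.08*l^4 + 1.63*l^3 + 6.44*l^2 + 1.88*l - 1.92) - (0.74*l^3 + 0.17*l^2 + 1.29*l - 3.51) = 1.08*l^4 + 0.89*l^3 + 6.27*l^2 + 0.59*l + 1.59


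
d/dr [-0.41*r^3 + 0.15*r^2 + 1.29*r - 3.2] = -1.23*r^2 + 0.3*r + 1.29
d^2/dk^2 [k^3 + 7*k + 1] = 6*k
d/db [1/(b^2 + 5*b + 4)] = (-2*b - 5)/(b^2 + 5*b + 4)^2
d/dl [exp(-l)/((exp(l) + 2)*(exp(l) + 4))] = (-3*exp(2*l) - 12*exp(l) - 8)*exp(-l)/(exp(4*l) + 12*exp(3*l) + 52*exp(2*l) + 96*exp(l) + 64)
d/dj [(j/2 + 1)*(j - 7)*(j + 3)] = 3*j^2/2 - 2*j - 29/2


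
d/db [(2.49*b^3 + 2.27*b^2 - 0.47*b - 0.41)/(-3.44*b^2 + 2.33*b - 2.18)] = (-8.5656*b^4 + 11.6034*b^3 - 12.6123*b^2 - 12.718*b + 1.9799)/(11.8336*b^4 - 16.0304*b^3 + 20.4273*b^2 - 10.1588*b + 4.7524)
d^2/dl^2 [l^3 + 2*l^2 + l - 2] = 6*l + 4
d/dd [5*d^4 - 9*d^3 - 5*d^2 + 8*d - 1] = 20*d^3 - 27*d^2 - 10*d + 8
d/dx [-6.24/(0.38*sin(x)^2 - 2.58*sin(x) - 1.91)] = (4.7424*sin(x) - 16.0992)*cos(x)/(-0.38*sin(x)^2 + 2.58*sin(x) + 1.91)^2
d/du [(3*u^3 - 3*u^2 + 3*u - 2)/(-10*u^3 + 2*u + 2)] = (-15*u^4 + 36*u^3 - 24*u^2 - 6*u + 5)/(2*(25*u^6 - 10*u^4 - 10*u^3 + u^2 + 2*u + 1))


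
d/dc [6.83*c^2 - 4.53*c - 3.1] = 13.66*c - 4.53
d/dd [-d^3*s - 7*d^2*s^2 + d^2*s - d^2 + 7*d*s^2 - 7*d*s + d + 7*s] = -3*d^2*s - 14*d*s^2 + 2*d*s - 2*d + 7*s^2 - 7*s + 1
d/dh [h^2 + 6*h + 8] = 2*h + 6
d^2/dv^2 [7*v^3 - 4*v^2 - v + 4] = 42*v - 8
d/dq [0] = 0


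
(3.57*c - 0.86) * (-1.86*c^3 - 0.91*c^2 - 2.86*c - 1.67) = -6.6402*c^4 - 1.6491*c^3 - 9.4276*c^2 - 3.5023*c + 1.4362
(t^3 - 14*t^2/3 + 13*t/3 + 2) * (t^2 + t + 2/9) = t^5 - 11*t^4/3 - t^3/9 + 143*t^2/27 + 80*t/27 + 4/9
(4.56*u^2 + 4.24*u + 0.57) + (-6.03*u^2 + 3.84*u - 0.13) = -1.47*u^2 + 8.08*u + 0.44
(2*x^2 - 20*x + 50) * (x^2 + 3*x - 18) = 2*x^4 - 14*x^3 - 46*x^2 + 510*x - 900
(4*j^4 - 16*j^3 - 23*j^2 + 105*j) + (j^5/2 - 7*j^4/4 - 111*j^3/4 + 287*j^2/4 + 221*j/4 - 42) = j^5/2 + 9*j^4/4 - 175*j^3/4 + 195*j^2/4 + 641*j/4 - 42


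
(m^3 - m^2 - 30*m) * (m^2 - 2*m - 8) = m^5 - 3*m^4 - 36*m^3 + 68*m^2 + 240*m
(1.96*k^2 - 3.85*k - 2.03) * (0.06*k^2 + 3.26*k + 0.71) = 0.1176*k^4 + 6.1586*k^3 - 11.2812*k^2 - 9.3513*k - 1.4413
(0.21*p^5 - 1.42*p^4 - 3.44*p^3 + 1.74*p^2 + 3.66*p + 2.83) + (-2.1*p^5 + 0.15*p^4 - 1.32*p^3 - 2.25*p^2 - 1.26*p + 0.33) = -1.89*p^5 - 1.27*p^4 - 4.76*p^3 - 0.51*p^2 + 2.4*p + 3.16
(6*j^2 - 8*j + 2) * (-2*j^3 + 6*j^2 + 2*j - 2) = -12*j^5 + 52*j^4 - 40*j^3 - 16*j^2 + 20*j - 4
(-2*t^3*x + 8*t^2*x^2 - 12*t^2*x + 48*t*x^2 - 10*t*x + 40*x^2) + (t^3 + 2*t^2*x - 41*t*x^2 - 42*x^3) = -2*t^3*x + t^3 + 8*t^2*x^2 - 10*t^2*x + 7*t*x^2 - 10*t*x - 42*x^3 + 40*x^2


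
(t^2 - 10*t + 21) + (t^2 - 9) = 2*t^2 - 10*t + 12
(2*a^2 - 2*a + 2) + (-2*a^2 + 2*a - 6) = -4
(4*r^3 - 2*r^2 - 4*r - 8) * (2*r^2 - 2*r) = 8*r^5 - 12*r^4 - 4*r^3 - 8*r^2 + 16*r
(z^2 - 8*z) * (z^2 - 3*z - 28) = z^4 - 11*z^3 - 4*z^2 + 224*z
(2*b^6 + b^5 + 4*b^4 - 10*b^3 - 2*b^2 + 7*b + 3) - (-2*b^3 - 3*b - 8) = 2*b^6 + b^5 + 4*b^4 - 8*b^3 - 2*b^2 + 10*b + 11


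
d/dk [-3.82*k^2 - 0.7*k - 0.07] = -7.64*k - 0.7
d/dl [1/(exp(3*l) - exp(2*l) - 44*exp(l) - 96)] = (-3*exp(2*l) + 2*exp(l) + 44)*exp(l)/(-exp(3*l) + exp(2*l) + 44*exp(l) + 96)^2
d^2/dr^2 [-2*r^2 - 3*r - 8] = -4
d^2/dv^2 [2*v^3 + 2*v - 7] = 12*v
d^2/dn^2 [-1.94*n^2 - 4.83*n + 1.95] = -3.88000000000000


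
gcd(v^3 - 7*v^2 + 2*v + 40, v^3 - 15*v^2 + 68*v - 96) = v - 4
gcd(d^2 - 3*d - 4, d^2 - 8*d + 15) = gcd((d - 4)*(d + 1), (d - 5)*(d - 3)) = 1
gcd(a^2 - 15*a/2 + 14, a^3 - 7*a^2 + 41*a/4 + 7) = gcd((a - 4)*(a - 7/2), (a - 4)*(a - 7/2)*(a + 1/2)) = a^2 - 15*a/2 + 14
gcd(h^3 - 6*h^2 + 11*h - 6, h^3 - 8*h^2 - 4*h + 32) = h - 2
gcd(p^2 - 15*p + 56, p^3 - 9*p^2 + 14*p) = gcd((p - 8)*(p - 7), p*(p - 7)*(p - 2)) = p - 7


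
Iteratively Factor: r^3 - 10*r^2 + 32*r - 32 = (r - 4)*(r^2 - 6*r + 8) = (r - 4)^2*(r - 2)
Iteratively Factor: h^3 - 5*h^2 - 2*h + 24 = (h + 2)*(h^2 - 7*h + 12) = (h - 3)*(h + 2)*(h - 4)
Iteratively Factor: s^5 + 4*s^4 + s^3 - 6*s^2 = (s + 3)*(s^4 + s^3 - 2*s^2) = (s + 2)*(s + 3)*(s^3 - s^2) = (s - 1)*(s + 2)*(s + 3)*(s^2) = s*(s - 1)*(s + 2)*(s + 3)*(s)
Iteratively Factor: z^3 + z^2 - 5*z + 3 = (z + 3)*(z^2 - 2*z + 1) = (z - 1)*(z + 3)*(z - 1)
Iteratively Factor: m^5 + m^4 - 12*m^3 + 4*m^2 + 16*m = (m + 1)*(m^4 - 12*m^2 + 16*m) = m*(m + 1)*(m^3 - 12*m + 16) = m*(m - 2)*(m + 1)*(m^2 + 2*m - 8) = m*(m - 2)^2*(m + 1)*(m + 4)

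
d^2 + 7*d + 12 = (d + 3)*(d + 4)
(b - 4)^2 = b^2 - 8*b + 16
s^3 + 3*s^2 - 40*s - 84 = (s - 6)*(s + 2)*(s + 7)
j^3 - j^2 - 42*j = j*(j - 7)*(j + 6)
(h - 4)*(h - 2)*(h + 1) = h^3 - 5*h^2 + 2*h + 8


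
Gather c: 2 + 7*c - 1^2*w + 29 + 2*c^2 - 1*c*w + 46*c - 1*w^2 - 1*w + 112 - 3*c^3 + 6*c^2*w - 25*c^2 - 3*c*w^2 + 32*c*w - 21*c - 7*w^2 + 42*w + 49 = -3*c^3 + c^2*(6*w - 23) + c*(-3*w^2 + 31*w + 32) - 8*w^2 + 40*w + 192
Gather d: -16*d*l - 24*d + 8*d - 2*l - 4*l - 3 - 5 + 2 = d*(-16*l - 16) - 6*l - 6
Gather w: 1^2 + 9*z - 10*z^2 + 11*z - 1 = -10*z^2 + 20*z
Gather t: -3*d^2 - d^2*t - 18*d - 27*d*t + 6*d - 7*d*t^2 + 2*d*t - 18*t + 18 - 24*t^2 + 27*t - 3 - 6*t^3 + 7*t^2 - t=-3*d^2 - 12*d - 6*t^3 + t^2*(-7*d - 17) + t*(-d^2 - 25*d + 8) + 15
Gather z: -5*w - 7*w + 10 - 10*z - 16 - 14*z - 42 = -12*w - 24*z - 48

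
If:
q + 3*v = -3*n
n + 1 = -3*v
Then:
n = -3*v - 1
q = 6*v + 3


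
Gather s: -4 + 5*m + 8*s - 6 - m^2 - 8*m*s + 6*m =-m^2 + 11*m + s*(8 - 8*m) - 10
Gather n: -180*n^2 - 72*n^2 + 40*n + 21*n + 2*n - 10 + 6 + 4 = -252*n^2 + 63*n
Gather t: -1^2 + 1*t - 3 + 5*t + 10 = 6*t + 6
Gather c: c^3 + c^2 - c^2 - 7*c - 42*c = c^3 - 49*c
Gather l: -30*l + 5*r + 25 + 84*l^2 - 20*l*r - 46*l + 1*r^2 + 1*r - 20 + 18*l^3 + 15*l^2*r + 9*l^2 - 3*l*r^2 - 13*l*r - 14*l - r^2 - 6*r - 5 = 18*l^3 + l^2*(15*r + 93) + l*(-3*r^2 - 33*r - 90)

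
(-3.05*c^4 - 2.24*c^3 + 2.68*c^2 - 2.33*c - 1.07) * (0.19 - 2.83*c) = 8.6315*c^5 + 5.7597*c^4 - 8.01*c^3 + 7.1031*c^2 + 2.5854*c - 0.2033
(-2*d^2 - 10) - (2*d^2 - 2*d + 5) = -4*d^2 + 2*d - 15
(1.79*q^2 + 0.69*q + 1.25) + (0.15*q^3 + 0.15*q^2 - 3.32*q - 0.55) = 0.15*q^3 + 1.94*q^2 - 2.63*q + 0.7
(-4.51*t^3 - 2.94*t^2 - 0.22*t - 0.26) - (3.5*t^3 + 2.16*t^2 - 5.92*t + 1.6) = -8.01*t^3 - 5.1*t^2 + 5.7*t - 1.86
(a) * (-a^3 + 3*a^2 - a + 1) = -a^4 + 3*a^3 - a^2 + a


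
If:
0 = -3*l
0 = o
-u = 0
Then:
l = 0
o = 0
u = 0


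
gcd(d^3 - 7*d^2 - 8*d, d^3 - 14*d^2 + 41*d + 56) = d^2 - 7*d - 8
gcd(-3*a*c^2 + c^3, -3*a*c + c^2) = 3*a*c - c^2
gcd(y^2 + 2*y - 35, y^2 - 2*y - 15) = y - 5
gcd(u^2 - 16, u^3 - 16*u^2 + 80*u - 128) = u - 4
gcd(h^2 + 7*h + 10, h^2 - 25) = h + 5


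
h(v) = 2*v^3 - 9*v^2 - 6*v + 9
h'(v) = 6*v^2 - 18*v - 6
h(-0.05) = 9.28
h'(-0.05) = -5.08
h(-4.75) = -379.91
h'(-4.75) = 214.88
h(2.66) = -33.00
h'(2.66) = -11.43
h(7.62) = 325.60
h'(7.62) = 205.23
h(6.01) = 82.02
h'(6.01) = 102.54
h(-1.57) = -11.50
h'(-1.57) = 37.05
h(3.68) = -35.29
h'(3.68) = 9.01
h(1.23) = -8.27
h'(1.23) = -19.06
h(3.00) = -36.00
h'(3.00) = -6.00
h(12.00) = 2097.00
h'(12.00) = 642.00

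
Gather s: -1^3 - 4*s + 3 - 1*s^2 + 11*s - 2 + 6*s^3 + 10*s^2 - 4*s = 6*s^3 + 9*s^2 + 3*s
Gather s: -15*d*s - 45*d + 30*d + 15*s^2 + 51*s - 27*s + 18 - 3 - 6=-15*d + 15*s^2 + s*(24 - 15*d) + 9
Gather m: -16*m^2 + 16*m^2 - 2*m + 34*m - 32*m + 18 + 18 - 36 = 0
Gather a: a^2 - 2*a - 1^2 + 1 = a^2 - 2*a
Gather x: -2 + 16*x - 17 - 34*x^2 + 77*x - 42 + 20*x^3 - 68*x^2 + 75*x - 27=20*x^3 - 102*x^2 + 168*x - 88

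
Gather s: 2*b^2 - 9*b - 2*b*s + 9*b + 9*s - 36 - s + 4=2*b^2 + s*(8 - 2*b) - 32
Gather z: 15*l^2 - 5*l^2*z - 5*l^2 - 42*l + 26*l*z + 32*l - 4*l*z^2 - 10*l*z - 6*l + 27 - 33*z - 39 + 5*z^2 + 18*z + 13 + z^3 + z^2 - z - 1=10*l^2 - 16*l + z^3 + z^2*(6 - 4*l) + z*(-5*l^2 + 16*l - 16)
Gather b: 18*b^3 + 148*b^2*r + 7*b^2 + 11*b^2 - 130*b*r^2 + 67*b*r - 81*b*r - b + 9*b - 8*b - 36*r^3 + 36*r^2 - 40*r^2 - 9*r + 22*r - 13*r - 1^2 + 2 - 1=18*b^3 + b^2*(148*r + 18) + b*(-130*r^2 - 14*r) - 36*r^3 - 4*r^2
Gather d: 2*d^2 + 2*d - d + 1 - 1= 2*d^2 + d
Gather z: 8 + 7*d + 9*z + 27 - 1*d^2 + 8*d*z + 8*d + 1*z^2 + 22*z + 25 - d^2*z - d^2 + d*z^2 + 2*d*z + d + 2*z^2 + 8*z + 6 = -2*d^2 + 16*d + z^2*(d + 3) + z*(-d^2 + 10*d + 39) + 66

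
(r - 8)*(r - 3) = r^2 - 11*r + 24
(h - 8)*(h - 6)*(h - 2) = h^3 - 16*h^2 + 76*h - 96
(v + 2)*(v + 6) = v^2 + 8*v + 12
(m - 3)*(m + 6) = m^2 + 3*m - 18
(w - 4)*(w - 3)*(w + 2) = w^3 - 5*w^2 - 2*w + 24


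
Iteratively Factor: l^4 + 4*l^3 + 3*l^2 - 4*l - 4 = (l - 1)*(l^3 + 5*l^2 + 8*l + 4) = (l - 1)*(l + 2)*(l^2 + 3*l + 2) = (l - 1)*(l + 1)*(l + 2)*(l + 2)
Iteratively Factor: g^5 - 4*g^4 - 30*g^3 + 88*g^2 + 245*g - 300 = (g + 3)*(g^4 - 7*g^3 - 9*g^2 + 115*g - 100) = (g - 5)*(g + 3)*(g^3 - 2*g^2 - 19*g + 20) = (g - 5)*(g - 1)*(g + 3)*(g^2 - g - 20) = (g - 5)*(g - 1)*(g + 3)*(g + 4)*(g - 5)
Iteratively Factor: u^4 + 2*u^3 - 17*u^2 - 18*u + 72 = (u + 3)*(u^3 - u^2 - 14*u + 24) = (u + 3)*(u + 4)*(u^2 - 5*u + 6) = (u - 2)*(u + 3)*(u + 4)*(u - 3)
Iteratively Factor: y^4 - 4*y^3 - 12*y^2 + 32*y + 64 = (y + 2)*(y^3 - 6*y^2 + 32) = (y - 4)*(y + 2)*(y^2 - 2*y - 8) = (y - 4)^2*(y + 2)*(y + 2)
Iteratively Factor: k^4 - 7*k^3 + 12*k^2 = (k)*(k^3 - 7*k^2 + 12*k) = k*(k - 4)*(k^2 - 3*k) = k^2*(k - 4)*(k - 3)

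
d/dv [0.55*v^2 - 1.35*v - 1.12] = 1.1*v - 1.35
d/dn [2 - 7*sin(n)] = -7*cos(n)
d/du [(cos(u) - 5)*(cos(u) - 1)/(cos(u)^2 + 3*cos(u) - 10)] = 3*(-3*cos(u)^2 + 10*cos(u) - 15)*sin(u)/((cos(u) - 2)^2*(cos(u) + 5)^2)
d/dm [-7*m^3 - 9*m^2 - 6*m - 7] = -21*m^2 - 18*m - 6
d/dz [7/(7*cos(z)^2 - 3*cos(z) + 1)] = 7*(14*cos(z) - 3)*sin(z)/(7*cos(z)^2 - 3*cos(z) + 1)^2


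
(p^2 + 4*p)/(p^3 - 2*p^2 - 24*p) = 1/(p - 6)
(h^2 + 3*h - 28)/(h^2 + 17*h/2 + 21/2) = 2*(h - 4)/(2*h + 3)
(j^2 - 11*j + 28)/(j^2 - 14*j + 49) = (j - 4)/(j - 7)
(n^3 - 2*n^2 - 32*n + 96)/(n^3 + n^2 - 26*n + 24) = (n - 4)/(n - 1)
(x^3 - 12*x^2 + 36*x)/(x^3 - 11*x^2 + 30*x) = (x - 6)/(x - 5)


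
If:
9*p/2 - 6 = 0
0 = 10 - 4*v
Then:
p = 4/3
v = 5/2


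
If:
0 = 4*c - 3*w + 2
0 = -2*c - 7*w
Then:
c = -7/17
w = 2/17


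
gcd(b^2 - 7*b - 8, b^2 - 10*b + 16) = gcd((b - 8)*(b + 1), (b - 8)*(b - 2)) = b - 8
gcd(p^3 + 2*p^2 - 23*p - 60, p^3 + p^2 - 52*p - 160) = p + 4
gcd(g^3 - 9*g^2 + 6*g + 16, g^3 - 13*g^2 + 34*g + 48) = g^2 - 7*g - 8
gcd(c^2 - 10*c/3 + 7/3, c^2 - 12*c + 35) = 1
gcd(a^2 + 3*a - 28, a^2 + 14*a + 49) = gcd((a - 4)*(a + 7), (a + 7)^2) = a + 7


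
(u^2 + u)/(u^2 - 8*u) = (u + 1)/(u - 8)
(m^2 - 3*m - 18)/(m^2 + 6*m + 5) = (m^2 - 3*m - 18)/(m^2 + 6*m + 5)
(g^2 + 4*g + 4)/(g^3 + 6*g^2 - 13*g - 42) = (g + 2)/(g^2 + 4*g - 21)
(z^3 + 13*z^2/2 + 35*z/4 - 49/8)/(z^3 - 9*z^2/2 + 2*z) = (z^2 + 7*z + 49/4)/(z*(z - 4))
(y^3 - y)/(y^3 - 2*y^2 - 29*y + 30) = y*(y + 1)/(y^2 - y - 30)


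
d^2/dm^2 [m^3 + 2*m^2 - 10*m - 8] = 6*m + 4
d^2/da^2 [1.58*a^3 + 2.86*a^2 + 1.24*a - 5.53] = 9.48*a + 5.72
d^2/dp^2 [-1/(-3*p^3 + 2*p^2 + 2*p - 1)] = 2*((2 - 9*p)*(3*p^3 - 2*p^2 - 2*p + 1) + (-9*p^2 + 4*p + 2)^2)/(3*p^3 - 2*p^2 - 2*p + 1)^3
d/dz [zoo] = 0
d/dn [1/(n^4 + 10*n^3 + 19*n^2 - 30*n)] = 2*(-2*n^3 - 15*n^2 - 19*n + 15)/(n^2*(n^3 + 10*n^2 + 19*n - 30)^2)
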